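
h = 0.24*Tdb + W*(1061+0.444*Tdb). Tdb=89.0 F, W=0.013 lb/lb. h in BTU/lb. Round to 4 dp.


h = 0.24*89.0 + 0.013*(1061+0.444*89.0) = 35.6667 BTU/lb

35.6667 BTU/lb


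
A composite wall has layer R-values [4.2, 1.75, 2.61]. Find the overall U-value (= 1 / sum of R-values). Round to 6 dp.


R_total = 4.2 + 1.75 + 2.61 = 8.56
U = 1/8.56 = 0.116822

0.116822


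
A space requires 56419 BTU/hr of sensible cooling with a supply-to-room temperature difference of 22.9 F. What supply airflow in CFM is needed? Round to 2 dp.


CFM = 56419 / (1.08 * 22.9) = 2281.21

2281.21 CFM


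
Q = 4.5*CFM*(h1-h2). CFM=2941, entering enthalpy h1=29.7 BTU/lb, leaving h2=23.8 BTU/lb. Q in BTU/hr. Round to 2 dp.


Q = 4.5 * 2941 * (29.7 - 23.8) = 78083.55 BTU/hr

78083.55 BTU/hr


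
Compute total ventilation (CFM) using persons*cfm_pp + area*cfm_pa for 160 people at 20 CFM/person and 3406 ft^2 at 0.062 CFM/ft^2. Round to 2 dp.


Total = 160*20 + 3406*0.062 = 3411.17 CFM

3411.17 CFM


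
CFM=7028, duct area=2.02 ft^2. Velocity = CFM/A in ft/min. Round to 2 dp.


V = 7028 / 2.02 = 3479.21 ft/min

3479.21 ft/min


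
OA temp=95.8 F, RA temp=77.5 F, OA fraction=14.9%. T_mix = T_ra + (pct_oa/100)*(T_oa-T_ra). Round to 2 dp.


T_mix = 77.5 + (14.9/100)*(95.8-77.5) = 80.23 F

80.23 F


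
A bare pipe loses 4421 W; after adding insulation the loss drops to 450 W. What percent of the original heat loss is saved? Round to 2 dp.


Savings = ((4421-450)/4421)*100 = 89.82 %

89.82 %


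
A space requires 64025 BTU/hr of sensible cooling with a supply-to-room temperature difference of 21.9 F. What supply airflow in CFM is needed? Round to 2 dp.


CFM = 64025 / (1.08 * 21.9) = 2706.96

2706.96 CFM


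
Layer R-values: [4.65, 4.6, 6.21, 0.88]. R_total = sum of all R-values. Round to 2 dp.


R_total = 4.65 + 4.6 + 6.21 + 0.88 = 16.34

16.34


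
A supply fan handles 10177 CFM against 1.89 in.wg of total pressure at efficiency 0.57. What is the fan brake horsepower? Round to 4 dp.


BHP = 10177 * 1.89 / (6356 * 0.57) = 5.3091 hp

5.3091 hp


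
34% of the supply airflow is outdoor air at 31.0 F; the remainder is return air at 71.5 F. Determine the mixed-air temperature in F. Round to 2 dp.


T_mix = 0.34*31.0 + 0.66*71.5 = 57.73 F

57.73 F


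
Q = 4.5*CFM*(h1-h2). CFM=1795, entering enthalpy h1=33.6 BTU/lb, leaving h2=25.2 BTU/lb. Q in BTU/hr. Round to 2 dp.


Q = 4.5 * 1795 * (33.6 - 25.2) = 67851.00 BTU/hr

67851.00 BTU/hr


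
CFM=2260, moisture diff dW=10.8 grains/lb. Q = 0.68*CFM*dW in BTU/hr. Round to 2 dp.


Q = 0.68 * 2260 * 10.8 = 16597.44 BTU/hr

16597.44 BTU/hr


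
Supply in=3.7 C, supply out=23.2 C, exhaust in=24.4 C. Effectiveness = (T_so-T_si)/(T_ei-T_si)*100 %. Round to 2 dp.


eff = (23.2-3.7)/(24.4-3.7)*100 = 94.20 %

94.20 %


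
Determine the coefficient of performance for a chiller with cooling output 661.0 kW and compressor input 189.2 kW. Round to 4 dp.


COP = 661.0 / 189.2 = 3.4937

3.4937


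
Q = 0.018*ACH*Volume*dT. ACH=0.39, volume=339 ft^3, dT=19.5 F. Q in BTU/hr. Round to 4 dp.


Q = 0.018 * 0.39 * 339 * 19.5 = 46.4057 BTU/hr

46.4057 BTU/hr


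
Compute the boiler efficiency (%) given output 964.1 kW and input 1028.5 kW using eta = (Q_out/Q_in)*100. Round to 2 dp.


eta = (964.1/1028.5)*100 = 93.74 %

93.74 %


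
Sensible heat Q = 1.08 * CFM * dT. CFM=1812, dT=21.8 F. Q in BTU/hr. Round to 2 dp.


Q = 1.08 * 1812 * 21.8 = 42661.73 BTU/hr

42661.73 BTU/hr


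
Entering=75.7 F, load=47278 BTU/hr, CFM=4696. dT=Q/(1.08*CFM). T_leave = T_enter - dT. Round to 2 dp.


dT = 47278/(1.08*4696) = 9.3220
T_leave = 75.7 - 9.3220 = 66.38 F

66.38 F


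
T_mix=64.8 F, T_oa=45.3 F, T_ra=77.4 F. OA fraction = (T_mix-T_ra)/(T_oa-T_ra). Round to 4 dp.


frac = (64.8 - 77.4) / (45.3 - 77.4) = 0.3925

0.3925


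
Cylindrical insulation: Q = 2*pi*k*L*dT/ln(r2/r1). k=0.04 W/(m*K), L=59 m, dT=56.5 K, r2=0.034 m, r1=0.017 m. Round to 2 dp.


Q = 2*pi*0.04*59*56.5/ln(0.034/0.017) = 1208.69 W

1208.69 W


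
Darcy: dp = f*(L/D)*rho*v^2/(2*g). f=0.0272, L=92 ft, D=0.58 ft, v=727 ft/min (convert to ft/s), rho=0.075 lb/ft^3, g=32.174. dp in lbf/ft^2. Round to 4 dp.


v_fps = 727/60 = 12.1167 ft/s
dp = 0.0272*(92/0.58)*0.075*12.1167^2/(2*32.174) = 0.7383 lbf/ft^2

0.7383 lbf/ft^2


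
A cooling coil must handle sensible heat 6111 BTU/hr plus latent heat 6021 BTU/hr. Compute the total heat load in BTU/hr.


Qt = 6111 + 6021 = 12132 BTU/hr

12132 BTU/hr


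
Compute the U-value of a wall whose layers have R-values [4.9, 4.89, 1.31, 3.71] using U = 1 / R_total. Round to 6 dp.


R_total = 4.9 + 4.89 + 1.31 + 3.71 = 14.81
U = 1/14.81 = 0.067522

0.067522


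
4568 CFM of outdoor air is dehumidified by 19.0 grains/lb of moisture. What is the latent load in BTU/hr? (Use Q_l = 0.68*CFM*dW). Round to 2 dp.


Q = 0.68 * 4568 * 19.0 = 59018.56 BTU/hr

59018.56 BTU/hr


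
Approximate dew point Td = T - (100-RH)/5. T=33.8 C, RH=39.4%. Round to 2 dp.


Td = 33.8 - (100-39.4)/5 = 21.68 C

21.68 C


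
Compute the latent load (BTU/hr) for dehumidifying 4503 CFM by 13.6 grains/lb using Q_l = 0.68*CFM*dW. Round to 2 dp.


Q = 0.68 * 4503 * 13.6 = 41643.74 BTU/hr

41643.74 BTU/hr


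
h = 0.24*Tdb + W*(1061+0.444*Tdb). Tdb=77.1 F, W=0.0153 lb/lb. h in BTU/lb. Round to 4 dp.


h = 0.24*77.1 + 0.0153*(1061+0.444*77.1) = 35.2611 BTU/lb

35.2611 BTU/lb


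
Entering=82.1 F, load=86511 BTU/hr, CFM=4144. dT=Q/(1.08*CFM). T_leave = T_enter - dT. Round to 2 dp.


dT = 86511/(1.08*4144) = 19.3298
T_leave = 82.1 - 19.3298 = 62.77 F

62.77 F


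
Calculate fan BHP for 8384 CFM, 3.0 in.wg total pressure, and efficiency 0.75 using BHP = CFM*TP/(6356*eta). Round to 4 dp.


BHP = 8384 * 3.0 / (6356 * 0.75) = 5.2763 hp

5.2763 hp


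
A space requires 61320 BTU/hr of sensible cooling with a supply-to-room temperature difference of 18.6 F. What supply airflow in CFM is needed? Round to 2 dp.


CFM = 61320 / (1.08 * 18.6) = 3052.57

3052.57 CFM


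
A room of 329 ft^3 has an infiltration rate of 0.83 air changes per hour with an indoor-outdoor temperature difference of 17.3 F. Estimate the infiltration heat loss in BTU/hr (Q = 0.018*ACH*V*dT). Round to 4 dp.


Q = 0.018 * 0.83 * 329 * 17.3 = 85.0340 BTU/hr

85.0340 BTU/hr


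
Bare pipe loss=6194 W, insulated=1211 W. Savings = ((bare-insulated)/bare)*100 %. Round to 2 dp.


Savings = ((6194-1211)/6194)*100 = 80.45 %

80.45 %


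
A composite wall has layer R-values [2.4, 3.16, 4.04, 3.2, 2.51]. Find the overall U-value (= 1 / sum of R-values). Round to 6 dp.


R_total = 2.4 + 3.16 + 4.04 + 3.2 + 2.51 = 15.31
U = 1/15.31 = 0.065317

0.065317


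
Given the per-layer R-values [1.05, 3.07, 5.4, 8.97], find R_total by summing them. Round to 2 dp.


R_total = 1.05 + 3.07 + 5.4 + 8.97 = 18.49

18.49


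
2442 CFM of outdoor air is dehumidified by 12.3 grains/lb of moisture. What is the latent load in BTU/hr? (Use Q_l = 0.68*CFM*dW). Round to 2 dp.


Q = 0.68 * 2442 * 12.3 = 20424.89 BTU/hr

20424.89 BTU/hr


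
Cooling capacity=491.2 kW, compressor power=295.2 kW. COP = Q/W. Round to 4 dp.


COP = 491.2 / 295.2 = 1.6640

1.6640


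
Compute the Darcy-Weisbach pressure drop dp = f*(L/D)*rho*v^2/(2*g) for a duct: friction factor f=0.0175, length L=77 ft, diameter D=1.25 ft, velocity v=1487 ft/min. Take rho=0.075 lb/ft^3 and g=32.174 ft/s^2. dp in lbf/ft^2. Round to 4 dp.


v_fps = 1487/60 = 24.7833 ft/s
dp = 0.0175*(77/1.25)*0.075*24.7833^2/(2*32.174) = 0.7717 lbf/ft^2

0.7717 lbf/ft^2


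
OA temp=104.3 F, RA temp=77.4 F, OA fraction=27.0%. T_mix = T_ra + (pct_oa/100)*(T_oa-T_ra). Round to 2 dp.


T_mix = 77.4 + (27.0/100)*(104.3-77.4) = 84.66 F

84.66 F


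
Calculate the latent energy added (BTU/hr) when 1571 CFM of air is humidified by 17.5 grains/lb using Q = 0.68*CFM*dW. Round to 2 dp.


Q = 0.68 * 1571 * 17.5 = 18694.90 BTU/hr

18694.90 BTU/hr


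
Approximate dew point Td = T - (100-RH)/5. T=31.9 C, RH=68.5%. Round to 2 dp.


Td = 31.9 - (100-68.5)/5 = 25.60 C

25.60 C


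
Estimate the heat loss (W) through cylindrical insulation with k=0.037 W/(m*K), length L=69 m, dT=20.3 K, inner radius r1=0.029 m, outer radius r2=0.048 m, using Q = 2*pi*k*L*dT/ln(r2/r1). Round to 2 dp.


Q = 2*pi*0.037*69*20.3/ln(0.048/0.029) = 646.22 W

646.22 W


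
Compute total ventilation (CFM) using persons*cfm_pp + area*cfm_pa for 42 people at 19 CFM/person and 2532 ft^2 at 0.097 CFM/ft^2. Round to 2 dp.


Total = 42*19 + 2532*0.097 = 1043.60 CFM

1043.60 CFM


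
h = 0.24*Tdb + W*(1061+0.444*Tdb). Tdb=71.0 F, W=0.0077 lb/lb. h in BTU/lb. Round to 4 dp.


h = 0.24*71.0 + 0.0077*(1061+0.444*71.0) = 25.4524 BTU/lb

25.4524 BTU/lb


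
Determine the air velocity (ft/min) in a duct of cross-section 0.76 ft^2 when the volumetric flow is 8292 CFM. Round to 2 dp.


V = 8292 / 0.76 = 10910.53 ft/min

10910.53 ft/min


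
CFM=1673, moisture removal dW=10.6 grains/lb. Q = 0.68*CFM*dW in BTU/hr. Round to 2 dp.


Q = 0.68 * 1673 * 10.6 = 12058.98 BTU/hr

12058.98 BTU/hr


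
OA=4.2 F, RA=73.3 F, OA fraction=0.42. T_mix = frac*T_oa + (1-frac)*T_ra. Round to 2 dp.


T_mix = 0.42*4.2 + 0.58*73.3 = 44.28 F

44.28 F


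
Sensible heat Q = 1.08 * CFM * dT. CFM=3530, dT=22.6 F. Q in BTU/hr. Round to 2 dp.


Q = 1.08 * 3530 * 22.6 = 86160.24 BTU/hr

86160.24 BTU/hr


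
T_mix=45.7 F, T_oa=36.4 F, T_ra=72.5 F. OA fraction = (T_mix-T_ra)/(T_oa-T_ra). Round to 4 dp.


frac = (45.7 - 72.5) / (36.4 - 72.5) = 0.7424

0.7424


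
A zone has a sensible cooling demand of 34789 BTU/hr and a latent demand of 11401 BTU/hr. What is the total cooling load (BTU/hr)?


Qt = 34789 + 11401 = 46190 BTU/hr

46190 BTU/hr


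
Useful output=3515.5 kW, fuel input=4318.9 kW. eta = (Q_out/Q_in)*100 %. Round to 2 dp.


eta = (3515.5/4318.9)*100 = 81.40 %

81.40 %


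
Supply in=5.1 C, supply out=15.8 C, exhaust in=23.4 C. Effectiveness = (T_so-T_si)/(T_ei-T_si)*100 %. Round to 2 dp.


eff = (15.8-5.1)/(23.4-5.1)*100 = 58.47 %

58.47 %


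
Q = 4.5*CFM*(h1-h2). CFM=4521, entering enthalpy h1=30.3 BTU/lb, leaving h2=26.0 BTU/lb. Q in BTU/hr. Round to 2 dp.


Q = 4.5 * 4521 * (30.3 - 26.0) = 87481.35 BTU/hr

87481.35 BTU/hr


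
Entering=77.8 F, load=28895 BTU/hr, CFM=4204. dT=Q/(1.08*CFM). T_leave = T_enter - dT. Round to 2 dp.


dT = 28895/(1.08*4204) = 6.3641
T_leave = 77.8 - 6.3641 = 71.44 F

71.44 F


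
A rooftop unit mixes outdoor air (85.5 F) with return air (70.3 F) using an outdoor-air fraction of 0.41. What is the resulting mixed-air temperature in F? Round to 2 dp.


T_mix = 0.41*85.5 + 0.59*70.3 = 76.53 F

76.53 F


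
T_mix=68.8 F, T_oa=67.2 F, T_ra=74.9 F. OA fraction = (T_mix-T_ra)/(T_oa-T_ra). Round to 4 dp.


frac = (68.8 - 74.9) / (67.2 - 74.9) = 0.7922

0.7922


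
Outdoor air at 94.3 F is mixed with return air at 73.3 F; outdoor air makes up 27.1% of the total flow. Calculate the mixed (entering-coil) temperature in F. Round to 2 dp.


T_mix = 73.3 + (27.1/100)*(94.3-73.3) = 78.99 F

78.99 F


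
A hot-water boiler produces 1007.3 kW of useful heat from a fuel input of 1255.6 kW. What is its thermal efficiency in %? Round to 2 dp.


eta = (1007.3/1255.6)*100 = 80.22 %

80.22 %


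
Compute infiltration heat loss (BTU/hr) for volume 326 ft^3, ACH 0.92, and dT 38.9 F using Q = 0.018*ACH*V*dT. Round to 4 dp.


Q = 0.018 * 0.92 * 326 * 38.9 = 210.0040 BTU/hr

210.0040 BTU/hr


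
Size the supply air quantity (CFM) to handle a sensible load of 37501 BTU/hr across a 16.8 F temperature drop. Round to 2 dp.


CFM = 37501 / (1.08 * 16.8) = 2066.85

2066.85 CFM


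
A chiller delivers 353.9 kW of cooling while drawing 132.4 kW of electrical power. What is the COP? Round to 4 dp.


COP = 353.9 / 132.4 = 2.6730

2.6730


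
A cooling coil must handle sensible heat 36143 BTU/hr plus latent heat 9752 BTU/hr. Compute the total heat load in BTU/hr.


Qt = 36143 + 9752 = 45895 BTU/hr

45895 BTU/hr


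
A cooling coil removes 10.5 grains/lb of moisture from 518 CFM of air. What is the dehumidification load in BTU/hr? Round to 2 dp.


Q = 0.68 * 518 * 10.5 = 3698.52 BTU/hr

3698.52 BTU/hr


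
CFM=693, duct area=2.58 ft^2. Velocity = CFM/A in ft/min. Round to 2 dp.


V = 693 / 2.58 = 268.60 ft/min

268.60 ft/min


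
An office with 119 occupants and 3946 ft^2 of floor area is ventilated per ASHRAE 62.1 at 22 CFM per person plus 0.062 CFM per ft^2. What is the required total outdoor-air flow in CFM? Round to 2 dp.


Total = 119*22 + 3946*0.062 = 2862.65 CFM

2862.65 CFM


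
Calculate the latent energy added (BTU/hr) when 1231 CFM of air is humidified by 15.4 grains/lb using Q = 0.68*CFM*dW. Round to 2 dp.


Q = 0.68 * 1231 * 15.4 = 12891.03 BTU/hr

12891.03 BTU/hr


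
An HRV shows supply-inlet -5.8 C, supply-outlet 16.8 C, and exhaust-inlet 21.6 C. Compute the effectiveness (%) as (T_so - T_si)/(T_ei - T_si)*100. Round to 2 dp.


eff = (16.8-(-5.8))/(21.6-(-5.8))*100 = 82.48 %

82.48 %


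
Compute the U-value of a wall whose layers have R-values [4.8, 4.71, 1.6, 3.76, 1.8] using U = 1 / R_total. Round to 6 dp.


R_total = 4.8 + 4.71 + 1.6 + 3.76 + 1.8 = 16.67
U = 1/16.67 = 0.059988

0.059988


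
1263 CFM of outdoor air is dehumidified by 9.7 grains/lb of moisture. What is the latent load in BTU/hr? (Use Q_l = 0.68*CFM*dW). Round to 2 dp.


Q = 0.68 * 1263 * 9.7 = 8330.75 BTU/hr

8330.75 BTU/hr


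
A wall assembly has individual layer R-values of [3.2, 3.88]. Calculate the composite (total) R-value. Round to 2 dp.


R_total = 3.2 + 3.88 = 7.08

7.08


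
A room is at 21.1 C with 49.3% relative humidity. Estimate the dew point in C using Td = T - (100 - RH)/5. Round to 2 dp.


Td = 21.1 - (100-49.3)/5 = 10.96 C

10.96 C


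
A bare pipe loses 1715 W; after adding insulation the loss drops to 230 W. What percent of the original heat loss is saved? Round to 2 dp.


Savings = ((1715-230)/1715)*100 = 86.59 %

86.59 %


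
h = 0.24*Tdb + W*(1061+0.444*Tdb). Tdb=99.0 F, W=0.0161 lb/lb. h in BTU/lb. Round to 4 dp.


h = 0.24*99.0 + 0.0161*(1061+0.444*99.0) = 41.5498 BTU/lb

41.5498 BTU/lb


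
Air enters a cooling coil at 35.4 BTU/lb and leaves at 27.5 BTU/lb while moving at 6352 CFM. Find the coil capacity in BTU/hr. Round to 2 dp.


Q = 4.5 * 6352 * (35.4 - 27.5) = 225813.60 BTU/hr

225813.60 BTU/hr


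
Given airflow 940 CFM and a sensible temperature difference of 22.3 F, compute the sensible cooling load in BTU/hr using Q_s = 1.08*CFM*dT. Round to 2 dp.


Q = 1.08 * 940 * 22.3 = 22638.96 BTU/hr

22638.96 BTU/hr


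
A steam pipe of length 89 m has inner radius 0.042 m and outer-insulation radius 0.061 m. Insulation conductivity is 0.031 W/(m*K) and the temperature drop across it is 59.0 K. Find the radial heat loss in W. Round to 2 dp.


Q = 2*pi*0.031*89*59.0/ln(0.061/0.042) = 2740.55 W

2740.55 W


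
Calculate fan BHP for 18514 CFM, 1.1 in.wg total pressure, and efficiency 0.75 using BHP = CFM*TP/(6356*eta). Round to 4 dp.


BHP = 18514 * 1.1 / (6356 * 0.75) = 4.2722 hp

4.2722 hp


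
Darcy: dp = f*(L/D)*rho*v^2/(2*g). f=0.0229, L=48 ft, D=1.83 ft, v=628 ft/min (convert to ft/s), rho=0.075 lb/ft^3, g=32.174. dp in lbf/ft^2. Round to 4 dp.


v_fps = 628/60 = 10.4667 ft/s
dp = 0.0229*(48/1.83)*0.075*10.4667^2/(2*32.174) = 0.0767 lbf/ft^2

0.0767 lbf/ft^2


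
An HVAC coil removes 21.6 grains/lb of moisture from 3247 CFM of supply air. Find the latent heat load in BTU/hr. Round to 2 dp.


Q = 0.68 * 3247 * 21.6 = 47691.94 BTU/hr

47691.94 BTU/hr


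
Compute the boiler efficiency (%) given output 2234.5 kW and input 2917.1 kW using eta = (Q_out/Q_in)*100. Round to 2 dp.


eta = (2234.5/2917.1)*100 = 76.60 %

76.60 %


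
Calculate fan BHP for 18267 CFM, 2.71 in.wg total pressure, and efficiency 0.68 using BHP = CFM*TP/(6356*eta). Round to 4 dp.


BHP = 18267 * 2.71 / (6356 * 0.68) = 11.4536 hp

11.4536 hp


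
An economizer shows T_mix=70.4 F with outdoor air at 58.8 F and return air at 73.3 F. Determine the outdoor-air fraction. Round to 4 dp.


frac = (70.4 - 73.3) / (58.8 - 73.3) = 0.2000

0.2000


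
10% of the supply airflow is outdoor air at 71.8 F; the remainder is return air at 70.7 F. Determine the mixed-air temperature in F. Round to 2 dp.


T_mix = 0.1*71.8 + 0.9*70.7 = 70.81 F

70.81 F


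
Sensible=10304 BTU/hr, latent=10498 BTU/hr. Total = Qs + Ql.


Qt = 10304 + 10498 = 20802 BTU/hr

20802 BTU/hr


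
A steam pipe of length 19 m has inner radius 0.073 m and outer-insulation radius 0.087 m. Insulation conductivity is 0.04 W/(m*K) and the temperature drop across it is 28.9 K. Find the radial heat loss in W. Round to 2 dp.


Q = 2*pi*0.04*19*28.9/ln(0.087/0.073) = 786.58 W

786.58 W


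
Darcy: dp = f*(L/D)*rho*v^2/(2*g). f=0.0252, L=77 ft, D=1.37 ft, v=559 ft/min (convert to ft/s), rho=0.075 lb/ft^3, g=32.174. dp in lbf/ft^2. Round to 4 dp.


v_fps = 559/60 = 9.3167 ft/s
dp = 0.0252*(77/1.37)*0.075*9.3167^2/(2*32.174) = 0.1433 lbf/ft^2

0.1433 lbf/ft^2


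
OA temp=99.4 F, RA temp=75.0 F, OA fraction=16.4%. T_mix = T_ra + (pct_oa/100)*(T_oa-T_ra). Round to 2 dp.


T_mix = 75.0 + (16.4/100)*(99.4-75.0) = 79.00 F

79.00 F


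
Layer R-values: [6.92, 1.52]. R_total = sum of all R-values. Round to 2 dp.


R_total = 6.92 + 1.52 = 8.44

8.44


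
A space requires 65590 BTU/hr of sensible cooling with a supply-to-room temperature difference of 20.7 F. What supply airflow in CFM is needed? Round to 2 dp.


CFM = 65590 / (1.08 * 20.7) = 2933.89

2933.89 CFM


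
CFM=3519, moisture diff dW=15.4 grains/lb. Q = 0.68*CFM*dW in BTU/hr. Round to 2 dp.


Q = 0.68 * 3519 * 15.4 = 36850.97 BTU/hr

36850.97 BTU/hr


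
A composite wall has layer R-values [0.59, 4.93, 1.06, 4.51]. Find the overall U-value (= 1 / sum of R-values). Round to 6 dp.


R_total = 0.59 + 4.93 + 1.06 + 4.51 = 11.09
U = 1/11.09 = 0.090171

0.090171


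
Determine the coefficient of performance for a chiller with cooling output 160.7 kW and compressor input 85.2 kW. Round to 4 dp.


COP = 160.7 / 85.2 = 1.8862

1.8862


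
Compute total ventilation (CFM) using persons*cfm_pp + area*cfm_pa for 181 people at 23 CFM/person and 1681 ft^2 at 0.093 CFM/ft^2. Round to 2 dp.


Total = 181*23 + 1681*0.093 = 4319.33 CFM

4319.33 CFM


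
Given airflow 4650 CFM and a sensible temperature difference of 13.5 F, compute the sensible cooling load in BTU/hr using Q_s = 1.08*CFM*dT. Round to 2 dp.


Q = 1.08 * 4650 * 13.5 = 67797.00 BTU/hr

67797.00 BTU/hr


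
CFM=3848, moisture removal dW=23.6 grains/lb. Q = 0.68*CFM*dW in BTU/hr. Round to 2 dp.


Q = 0.68 * 3848 * 23.6 = 61752.70 BTU/hr

61752.70 BTU/hr


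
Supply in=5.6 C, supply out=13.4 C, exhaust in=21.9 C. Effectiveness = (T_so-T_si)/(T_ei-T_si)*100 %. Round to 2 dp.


eff = (13.4-5.6)/(21.9-5.6)*100 = 47.85 %

47.85 %


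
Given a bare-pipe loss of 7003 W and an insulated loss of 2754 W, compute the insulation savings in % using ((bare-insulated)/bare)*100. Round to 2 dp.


Savings = ((7003-2754)/7003)*100 = 60.67 %

60.67 %


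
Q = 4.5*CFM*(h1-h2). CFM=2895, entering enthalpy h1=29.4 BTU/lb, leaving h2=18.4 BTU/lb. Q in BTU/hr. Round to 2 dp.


Q = 4.5 * 2895 * (29.4 - 18.4) = 143302.50 BTU/hr

143302.50 BTU/hr


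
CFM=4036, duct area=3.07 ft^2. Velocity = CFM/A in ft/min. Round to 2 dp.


V = 4036 / 3.07 = 1314.66 ft/min

1314.66 ft/min


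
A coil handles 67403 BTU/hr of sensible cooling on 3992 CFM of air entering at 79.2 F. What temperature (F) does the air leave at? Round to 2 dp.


dT = 67403/(1.08*3992) = 15.6338
T_leave = 79.2 - 15.6338 = 63.57 F

63.57 F


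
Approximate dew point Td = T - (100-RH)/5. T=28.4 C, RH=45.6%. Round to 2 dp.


Td = 28.4 - (100-45.6)/5 = 17.52 C

17.52 C


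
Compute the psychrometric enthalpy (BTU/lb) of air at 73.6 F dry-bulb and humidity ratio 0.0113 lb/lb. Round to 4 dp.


h = 0.24*73.6 + 0.0113*(1061+0.444*73.6) = 30.0226 BTU/lb

30.0226 BTU/lb


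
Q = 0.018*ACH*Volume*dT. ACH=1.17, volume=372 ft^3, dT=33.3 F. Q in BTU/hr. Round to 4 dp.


Q = 0.018 * 1.17 * 372 * 33.3 = 260.8829 BTU/hr

260.8829 BTU/hr


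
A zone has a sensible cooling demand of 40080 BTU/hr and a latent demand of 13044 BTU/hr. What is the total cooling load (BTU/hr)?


Qt = 40080 + 13044 = 53124 BTU/hr

53124 BTU/hr


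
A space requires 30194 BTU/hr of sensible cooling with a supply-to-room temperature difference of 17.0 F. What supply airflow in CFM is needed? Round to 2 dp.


CFM = 30194 / (1.08 * 17.0) = 1644.55

1644.55 CFM


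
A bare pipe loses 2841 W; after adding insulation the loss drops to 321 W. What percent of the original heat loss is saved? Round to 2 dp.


Savings = ((2841-321)/2841)*100 = 88.70 %

88.70 %


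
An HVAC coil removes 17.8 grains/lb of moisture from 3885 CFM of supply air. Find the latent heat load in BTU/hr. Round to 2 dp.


Q = 0.68 * 3885 * 17.8 = 47024.04 BTU/hr

47024.04 BTU/hr


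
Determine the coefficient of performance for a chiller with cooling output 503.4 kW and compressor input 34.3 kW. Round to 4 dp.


COP = 503.4 / 34.3 = 14.6764

14.6764


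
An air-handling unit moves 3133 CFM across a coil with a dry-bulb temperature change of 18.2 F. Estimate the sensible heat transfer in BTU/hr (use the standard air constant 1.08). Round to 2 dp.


Q = 1.08 * 3133 * 18.2 = 61582.25 BTU/hr

61582.25 BTU/hr


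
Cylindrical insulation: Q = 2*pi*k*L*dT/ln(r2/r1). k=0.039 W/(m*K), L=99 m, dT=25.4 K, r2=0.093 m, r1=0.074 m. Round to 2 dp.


Q = 2*pi*0.039*99*25.4/ln(0.093/0.074) = 2696.26 W

2696.26 W


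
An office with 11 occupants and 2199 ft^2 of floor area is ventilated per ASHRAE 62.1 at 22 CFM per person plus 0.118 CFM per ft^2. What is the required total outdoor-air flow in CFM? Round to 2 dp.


Total = 11*22 + 2199*0.118 = 501.48 CFM

501.48 CFM


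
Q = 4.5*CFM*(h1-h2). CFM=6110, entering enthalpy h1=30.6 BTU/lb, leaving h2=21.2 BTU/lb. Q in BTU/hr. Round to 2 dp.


Q = 4.5 * 6110 * (30.6 - 21.2) = 258453.00 BTU/hr

258453.00 BTU/hr


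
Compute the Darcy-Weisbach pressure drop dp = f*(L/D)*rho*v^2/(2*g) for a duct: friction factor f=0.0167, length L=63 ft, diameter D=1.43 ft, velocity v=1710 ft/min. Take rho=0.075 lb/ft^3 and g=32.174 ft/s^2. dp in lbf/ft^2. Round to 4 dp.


v_fps = 1710/60 = 28.5 ft/s
dp = 0.0167*(63/1.43)*0.075*28.5^2/(2*32.174) = 0.6965 lbf/ft^2

0.6965 lbf/ft^2


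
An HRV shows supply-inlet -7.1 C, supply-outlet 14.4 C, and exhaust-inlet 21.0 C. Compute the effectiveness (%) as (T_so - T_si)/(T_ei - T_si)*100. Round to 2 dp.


eff = (14.4-(-7.1))/(21.0-(-7.1))*100 = 76.51 %

76.51 %


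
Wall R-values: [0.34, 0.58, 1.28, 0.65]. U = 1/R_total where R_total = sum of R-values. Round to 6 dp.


R_total = 0.34 + 0.58 + 1.28 + 0.65 = 2.85
U = 1/2.85 = 0.350877

0.350877


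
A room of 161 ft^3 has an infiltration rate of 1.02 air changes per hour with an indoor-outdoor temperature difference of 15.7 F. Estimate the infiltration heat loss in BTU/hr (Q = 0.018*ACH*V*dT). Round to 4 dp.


Q = 0.018 * 1.02 * 161 * 15.7 = 46.4086 BTU/hr

46.4086 BTU/hr


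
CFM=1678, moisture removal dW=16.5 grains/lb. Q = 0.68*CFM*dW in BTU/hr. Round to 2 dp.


Q = 0.68 * 1678 * 16.5 = 18827.16 BTU/hr

18827.16 BTU/hr


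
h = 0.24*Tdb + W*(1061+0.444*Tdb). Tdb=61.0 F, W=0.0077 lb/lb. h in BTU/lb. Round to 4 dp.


h = 0.24*61.0 + 0.0077*(1061+0.444*61.0) = 23.0182 BTU/lb

23.0182 BTU/lb


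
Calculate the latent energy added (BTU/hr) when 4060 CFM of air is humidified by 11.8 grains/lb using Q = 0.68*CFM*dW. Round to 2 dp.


Q = 0.68 * 4060 * 11.8 = 32577.44 BTU/hr

32577.44 BTU/hr


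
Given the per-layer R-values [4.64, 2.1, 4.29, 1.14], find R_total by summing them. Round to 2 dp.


R_total = 4.64 + 2.1 + 4.29 + 1.14 = 12.17

12.17


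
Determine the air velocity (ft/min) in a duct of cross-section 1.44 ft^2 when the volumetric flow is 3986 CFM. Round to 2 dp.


V = 3986 / 1.44 = 2768.06 ft/min

2768.06 ft/min


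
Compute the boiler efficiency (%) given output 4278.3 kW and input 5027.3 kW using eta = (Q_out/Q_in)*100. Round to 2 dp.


eta = (4278.3/5027.3)*100 = 85.10 %

85.10 %


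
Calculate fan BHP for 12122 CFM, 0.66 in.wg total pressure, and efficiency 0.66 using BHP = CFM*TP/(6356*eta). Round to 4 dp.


BHP = 12122 * 0.66 / (6356 * 0.66) = 1.9072 hp

1.9072 hp


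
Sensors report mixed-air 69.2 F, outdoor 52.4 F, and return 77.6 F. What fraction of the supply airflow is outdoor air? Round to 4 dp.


frac = (69.2 - 77.6) / (52.4 - 77.6) = 0.3333

0.3333


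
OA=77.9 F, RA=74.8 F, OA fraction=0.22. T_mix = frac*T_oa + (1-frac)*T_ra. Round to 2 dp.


T_mix = 0.22*77.9 + 0.78*74.8 = 75.48 F

75.48 F


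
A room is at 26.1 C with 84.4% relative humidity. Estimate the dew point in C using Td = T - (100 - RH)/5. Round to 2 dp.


Td = 26.1 - (100-84.4)/5 = 22.98 C

22.98 C


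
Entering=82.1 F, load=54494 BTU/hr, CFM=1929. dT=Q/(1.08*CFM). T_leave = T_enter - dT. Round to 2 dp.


dT = 54494/(1.08*1929) = 26.1573
T_leave = 82.1 - 26.1573 = 55.94 F

55.94 F


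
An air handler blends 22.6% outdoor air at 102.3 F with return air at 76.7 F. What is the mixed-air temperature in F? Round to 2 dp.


T_mix = 76.7 + (22.6/100)*(102.3-76.7) = 82.49 F

82.49 F


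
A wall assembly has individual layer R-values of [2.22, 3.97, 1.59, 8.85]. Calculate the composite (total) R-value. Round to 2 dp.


R_total = 2.22 + 3.97 + 1.59 + 8.85 = 16.63

16.63


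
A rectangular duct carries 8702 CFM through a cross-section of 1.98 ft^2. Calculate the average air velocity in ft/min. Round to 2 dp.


V = 8702 / 1.98 = 4394.95 ft/min

4394.95 ft/min


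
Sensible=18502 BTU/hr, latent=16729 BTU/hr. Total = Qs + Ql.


Qt = 18502 + 16729 = 35231 BTU/hr

35231 BTU/hr


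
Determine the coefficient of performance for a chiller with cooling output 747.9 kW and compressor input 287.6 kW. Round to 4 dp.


COP = 747.9 / 287.6 = 2.6005

2.6005


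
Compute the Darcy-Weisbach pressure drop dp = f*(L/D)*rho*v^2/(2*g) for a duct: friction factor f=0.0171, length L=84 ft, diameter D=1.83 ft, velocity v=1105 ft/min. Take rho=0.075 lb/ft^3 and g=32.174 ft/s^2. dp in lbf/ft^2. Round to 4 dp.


v_fps = 1105/60 = 18.4167 ft/s
dp = 0.0171*(84/1.83)*0.075*18.4167^2/(2*32.174) = 0.3103 lbf/ft^2

0.3103 lbf/ft^2


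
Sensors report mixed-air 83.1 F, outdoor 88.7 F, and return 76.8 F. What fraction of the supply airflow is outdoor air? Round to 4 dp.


frac = (83.1 - 76.8) / (88.7 - 76.8) = 0.5294

0.5294


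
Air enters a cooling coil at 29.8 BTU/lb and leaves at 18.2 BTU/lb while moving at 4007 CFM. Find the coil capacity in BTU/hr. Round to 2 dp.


Q = 4.5 * 4007 * (29.8 - 18.2) = 209165.40 BTU/hr

209165.40 BTU/hr


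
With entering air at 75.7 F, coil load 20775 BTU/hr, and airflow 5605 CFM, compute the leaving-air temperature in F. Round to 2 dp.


dT = 20775/(1.08*5605) = 3.4320
T_leave = 75.7 - 3.4320 = 72.27 F

72.27 F


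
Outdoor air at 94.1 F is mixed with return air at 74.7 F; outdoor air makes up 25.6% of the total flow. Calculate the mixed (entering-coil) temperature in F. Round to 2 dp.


T_mix = 74.7 + (25.6/100)*(94.1-74.7) = 79.67 F

79.67 F


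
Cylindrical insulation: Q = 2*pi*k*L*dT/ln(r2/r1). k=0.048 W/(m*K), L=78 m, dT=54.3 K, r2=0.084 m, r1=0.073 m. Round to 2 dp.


Q = 2*pi*0.048*78*54.3/ln(0.084/0.073) = 9100.82 W

9100.82 W


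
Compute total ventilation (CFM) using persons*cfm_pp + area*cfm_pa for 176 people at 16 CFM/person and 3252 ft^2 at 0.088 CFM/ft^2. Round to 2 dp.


Total = 176*16 + 3252*0.088 = 3102.18 CFM

3102.18 CFM


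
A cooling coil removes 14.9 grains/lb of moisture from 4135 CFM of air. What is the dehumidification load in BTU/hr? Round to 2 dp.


Q = 0.68 * 4135 * 14.9 = 41895.82 BTU/hr

41895.82 BTU/hr


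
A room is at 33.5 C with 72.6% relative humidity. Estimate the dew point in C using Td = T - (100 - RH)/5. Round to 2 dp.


Td = 33.5 - (100-72.6)/5 = 28.02 C

28.02 C


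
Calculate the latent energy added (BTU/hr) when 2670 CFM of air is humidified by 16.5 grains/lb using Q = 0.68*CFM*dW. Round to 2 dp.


Q = 0.68 * 2670 * 16.5 = 29957.40 BTU/hr

29957.40 BTU/hr


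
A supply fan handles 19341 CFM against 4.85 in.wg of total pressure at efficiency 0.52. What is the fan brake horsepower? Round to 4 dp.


BHP = 19341 * 4.85 / (6356 * 0.52) = 28.3814 hp

28.3814 hp


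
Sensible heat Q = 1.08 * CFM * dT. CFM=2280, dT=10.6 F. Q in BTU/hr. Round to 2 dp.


Q = 1.08 * 2280 * 10.6 = 26101.44 BTU/hr

26101.44 BTU/hr


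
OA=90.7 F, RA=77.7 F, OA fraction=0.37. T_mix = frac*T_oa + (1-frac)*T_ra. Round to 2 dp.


T_mix = 0.37*90.7 + 0.63*77.7 = 82.51 F

82.51 F


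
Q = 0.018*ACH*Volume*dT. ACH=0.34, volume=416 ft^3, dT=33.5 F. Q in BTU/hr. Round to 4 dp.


Q = 0.018 * 0.34 * 416 * 33.5 = 85.2883 BTU/hr

85.2883 BTU/hr


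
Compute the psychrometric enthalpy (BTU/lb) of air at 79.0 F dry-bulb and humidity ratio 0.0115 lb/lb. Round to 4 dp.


h = 0.24*79.0 + 0.0115*(1061+0.444*79.0) = 31.5649 BTU/lb

31.5649 BTU/lb


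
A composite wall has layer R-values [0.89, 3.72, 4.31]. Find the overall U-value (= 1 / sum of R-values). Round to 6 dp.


R_total = 0.89 + 3.72 + 4.31 = 8.92
U = 1/8.92 = 0.112108

0.112108


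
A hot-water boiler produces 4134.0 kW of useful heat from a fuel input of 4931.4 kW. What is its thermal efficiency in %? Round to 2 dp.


eta = (4134.0/4931.4)*100 = 83.83 %

83.83 %


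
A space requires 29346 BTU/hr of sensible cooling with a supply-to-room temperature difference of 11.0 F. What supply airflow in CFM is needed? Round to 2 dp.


CFM = 29346 / (1.08 * 11.0) = 2470.20

2470.20 CFM


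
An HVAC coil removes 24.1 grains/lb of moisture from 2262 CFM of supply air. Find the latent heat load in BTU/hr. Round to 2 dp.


Q = 0.68 * 2262 * 24.1 = 37069.66 BTU/hr

37069.66 BTU/hr


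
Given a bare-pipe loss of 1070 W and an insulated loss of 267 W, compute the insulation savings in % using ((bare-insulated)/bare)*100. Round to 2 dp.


Savings = ((1070-267)/1070)*100 = 75.05 %

75.05 %


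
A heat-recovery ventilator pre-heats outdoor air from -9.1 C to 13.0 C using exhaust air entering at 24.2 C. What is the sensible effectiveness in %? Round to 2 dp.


eff = (13.0-(-9.1))/(24.2-(-9.1))*100 = 66.37 %

66.37 %


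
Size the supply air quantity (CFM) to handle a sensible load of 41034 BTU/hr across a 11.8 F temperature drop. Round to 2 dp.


CFM = 41034 / (1.08 * 11.8) = 3219.87

3219.87 CFM


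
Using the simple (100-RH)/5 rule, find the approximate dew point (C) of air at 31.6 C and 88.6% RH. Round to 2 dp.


Td = 31.6 - (100-88.6)/5 = 29.32 C

29.32 C


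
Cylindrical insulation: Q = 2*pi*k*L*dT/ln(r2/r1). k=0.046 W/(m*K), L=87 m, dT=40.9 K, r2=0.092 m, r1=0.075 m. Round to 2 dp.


Q = 2*pi*0.046*87*40.9/ln(0.092/0.075) = 5033.97 W

5033.97 W


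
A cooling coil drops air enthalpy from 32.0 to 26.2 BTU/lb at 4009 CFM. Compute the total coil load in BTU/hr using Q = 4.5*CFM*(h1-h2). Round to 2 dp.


Q = 4.5 * 4009 * (32.0 - 26.2) = 104634.90 BTU/hr

104634.90 BTU/hr


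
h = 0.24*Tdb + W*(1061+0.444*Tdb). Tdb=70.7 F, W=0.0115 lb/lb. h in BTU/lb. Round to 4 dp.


h = 0.24*70.7 + 0.0115*(1061+0.444*70.7) = 29.5305 BTU/lb

29.5305 BTU/lb


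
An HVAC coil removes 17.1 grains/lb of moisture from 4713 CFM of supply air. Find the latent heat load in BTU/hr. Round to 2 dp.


Q = 0.68 * 4713 * 17.1 = 54802.76 BTU/hr

54802.76 BTU/hr


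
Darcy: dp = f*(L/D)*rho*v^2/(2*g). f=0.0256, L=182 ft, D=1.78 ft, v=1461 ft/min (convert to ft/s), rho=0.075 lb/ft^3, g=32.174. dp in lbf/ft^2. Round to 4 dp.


v_fps = 1461/60 = 24.35 ft/s
dp = 0.0256*(182/1.78)*0.075*24.35^2/(2*32.174) = 1.8089 lbf/ft^2

1.8089 lbf/ft^2


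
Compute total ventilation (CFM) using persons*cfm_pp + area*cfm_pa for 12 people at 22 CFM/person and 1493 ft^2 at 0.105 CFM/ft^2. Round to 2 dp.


Total = 12*22 + 1493*0.105 = 420.77 CFM

420.77 CFM


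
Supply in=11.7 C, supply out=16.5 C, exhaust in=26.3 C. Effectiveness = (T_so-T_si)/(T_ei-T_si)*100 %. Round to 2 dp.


eff = (16.5-11.7)/(26.3-11.7)*100 = 32.88 %

32.88 %


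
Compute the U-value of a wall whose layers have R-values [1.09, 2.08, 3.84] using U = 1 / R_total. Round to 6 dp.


R_total = 1.09 + 2.08 + 3.84 = 7.01
U = 1/7.01 = 0.142653

0.142653


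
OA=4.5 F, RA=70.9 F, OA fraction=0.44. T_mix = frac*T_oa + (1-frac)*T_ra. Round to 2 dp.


T_mix = 0.44*4.5 + 0.56*70.9 = 41.68 F

41.68 F


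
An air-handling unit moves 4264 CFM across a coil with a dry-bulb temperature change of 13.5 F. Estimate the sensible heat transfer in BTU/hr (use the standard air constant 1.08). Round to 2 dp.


Q = 1.08 * 4264 * 13.5 = 62169.12 BTU/hr

62169.12 BTU/hr


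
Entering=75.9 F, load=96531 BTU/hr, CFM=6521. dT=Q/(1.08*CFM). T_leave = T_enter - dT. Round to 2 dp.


dT = 96531/(1.08*6521) = 13.7066
T_leave = 75.9 - 13.7066 = 62.19 F

62.19 F


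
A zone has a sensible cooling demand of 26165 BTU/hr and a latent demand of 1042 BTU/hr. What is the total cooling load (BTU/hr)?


Qt = 26165 + 1042 = 27207 BTU/hr

27207 BTU/hr


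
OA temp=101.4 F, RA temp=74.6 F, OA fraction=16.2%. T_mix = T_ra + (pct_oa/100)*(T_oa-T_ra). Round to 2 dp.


T_mix = 74.6 + (16.2/100)*(101.4-74.6) = 78.94 F

78.94 F


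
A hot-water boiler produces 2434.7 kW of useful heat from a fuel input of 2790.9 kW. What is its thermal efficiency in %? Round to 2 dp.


eta = (2434.7/2790.9)*100 = 87.24 %

87.24 %


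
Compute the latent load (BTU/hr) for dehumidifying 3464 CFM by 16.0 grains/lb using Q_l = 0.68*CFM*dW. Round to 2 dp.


Q = 0.68 * 3464 * 16.0 = 37688.32 BTU/hr

37688.32 BTU/hr


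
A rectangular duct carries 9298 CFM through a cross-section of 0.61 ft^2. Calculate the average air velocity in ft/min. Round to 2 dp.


V = 9298 / 0.61 = 15242.62 ft/min

15242.62 ft/min


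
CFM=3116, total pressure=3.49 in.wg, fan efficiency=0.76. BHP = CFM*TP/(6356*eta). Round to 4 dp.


BHP = 3116 * 3.49 / (6356 * 0.76) = 2.2513 hp

2.2513 hp


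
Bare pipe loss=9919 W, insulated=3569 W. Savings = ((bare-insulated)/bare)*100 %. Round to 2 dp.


Savings = ((9919-3569)/9919)*100 = 64.02 %

64.02 %


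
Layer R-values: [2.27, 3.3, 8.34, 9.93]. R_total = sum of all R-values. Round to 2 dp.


R_total = 2.27 + 3.3 + 8.34 + 9.93 = 23.84

23.84


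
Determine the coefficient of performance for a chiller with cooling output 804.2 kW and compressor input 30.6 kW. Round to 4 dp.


COP = 804.2 / 30.6 = 26.2810

26.2810


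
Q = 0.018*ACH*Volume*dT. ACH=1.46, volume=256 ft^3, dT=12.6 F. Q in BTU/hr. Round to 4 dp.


Q = 0.018 * 1.46 * 256 * 12.6 = 84.7688 BTU/hr

84.7688 BTU/hr


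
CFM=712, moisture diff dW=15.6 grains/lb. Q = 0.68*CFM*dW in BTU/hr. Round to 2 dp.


Q = 0.68 * 712 * 15.6 = 7552.90 BTU/hr

7552.90 BTU/hr


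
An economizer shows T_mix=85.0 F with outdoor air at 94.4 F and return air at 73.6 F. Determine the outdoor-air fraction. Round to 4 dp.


frac = (85.0 - 73.6) / (94.4 - 73.6) = 0.5481

0.5481


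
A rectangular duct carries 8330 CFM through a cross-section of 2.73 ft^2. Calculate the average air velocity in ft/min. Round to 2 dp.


V = 8330 / 2.73 = 3051.28 ft/min

3051.28 ft/min


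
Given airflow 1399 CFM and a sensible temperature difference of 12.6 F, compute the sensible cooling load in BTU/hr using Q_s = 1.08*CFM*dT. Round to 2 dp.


Q = 1.08 * 1399 * 12.6 = 19037.59 BTU/hr

19037.59 BTU/hr


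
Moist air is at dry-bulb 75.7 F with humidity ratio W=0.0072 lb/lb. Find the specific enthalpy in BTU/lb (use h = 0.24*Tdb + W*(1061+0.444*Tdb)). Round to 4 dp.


h = 0.24*75.7 + 0.0072*(1061+0.444*75.7) = 26.0492 BTU/lb

26.0492 BTU/lb


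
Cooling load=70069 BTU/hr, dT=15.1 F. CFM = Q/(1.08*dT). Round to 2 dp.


CFM = 70069 / (1.08 * 15.1) = 4296.60

4296.60 CFM


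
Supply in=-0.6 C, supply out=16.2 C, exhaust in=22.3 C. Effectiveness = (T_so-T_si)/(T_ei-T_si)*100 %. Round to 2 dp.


eff = (16.2-(-0.6))/(22.3-(-0.6))*100 = 73.36 %

73.36 %


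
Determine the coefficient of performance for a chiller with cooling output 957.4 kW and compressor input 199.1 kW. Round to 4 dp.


COP = 957.4 / 199.1 = 4.8086

4.8086


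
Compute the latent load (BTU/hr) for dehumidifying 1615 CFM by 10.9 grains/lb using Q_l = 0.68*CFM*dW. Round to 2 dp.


Q = 0.68 * 1615 * 10.9 = 11970.38 BTU/hr

11970.38 BTU/hr


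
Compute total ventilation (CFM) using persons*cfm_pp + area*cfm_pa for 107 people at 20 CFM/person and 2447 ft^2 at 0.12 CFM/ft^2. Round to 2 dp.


Total = 107*20 + 2447*0.12 = 2433.64 CFM

2433.64 CFM


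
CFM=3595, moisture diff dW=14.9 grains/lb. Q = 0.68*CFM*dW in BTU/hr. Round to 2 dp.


Q = 0.68 * 3595 * 14.9 = 36424.54 BTU/hr

36424.54 BTU/hr


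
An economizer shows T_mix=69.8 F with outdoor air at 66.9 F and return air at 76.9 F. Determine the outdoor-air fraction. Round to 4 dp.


frac = (69.8 - 76.9) / (66.9 - 76.9) = 0.7100

0.7100


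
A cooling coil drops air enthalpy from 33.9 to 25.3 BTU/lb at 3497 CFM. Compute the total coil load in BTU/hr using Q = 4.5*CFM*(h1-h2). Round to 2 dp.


Q = 4.5 * 3497 * (33.9 - 25.3) = 135333.90 BTU/hr

135333.90 BTU/hr


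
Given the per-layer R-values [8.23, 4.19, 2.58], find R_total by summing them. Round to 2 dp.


R_total = 8.23 + 4.19 + 2.58 = 15.00

15.00


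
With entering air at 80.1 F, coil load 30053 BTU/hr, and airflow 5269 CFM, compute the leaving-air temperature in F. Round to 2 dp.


dT = 30053/(1.08*5269) = 5.2812
T_leave = 80.1 - 5.2812 = 74.82 F

74.82 F


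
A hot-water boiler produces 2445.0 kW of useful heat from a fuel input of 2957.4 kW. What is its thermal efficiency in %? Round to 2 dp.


eta = (2445.0/2957.4)*100 = 82.67 %

82.67 %


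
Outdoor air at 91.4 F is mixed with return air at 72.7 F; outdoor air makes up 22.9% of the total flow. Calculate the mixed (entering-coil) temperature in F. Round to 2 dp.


T_mix = 72.7 + (22.9/100)*(91.4-72.7) = 76.98 F

76.98 F


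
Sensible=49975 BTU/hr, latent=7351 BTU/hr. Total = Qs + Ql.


Qt = 49975 + 7351 = 57326 BTU/hr

57326 BTU/hr


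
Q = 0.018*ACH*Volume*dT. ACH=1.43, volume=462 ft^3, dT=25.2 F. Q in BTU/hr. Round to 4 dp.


Q = 0.018 * 1.43 * 462 * 25.2 = 299.6754 BTU/hr

299.6754 BTU/hr


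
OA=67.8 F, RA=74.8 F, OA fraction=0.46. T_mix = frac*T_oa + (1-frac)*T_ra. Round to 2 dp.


T_mix = 0.46*67.8 + 0.54*74.8 = 71.58 F

71.58 F


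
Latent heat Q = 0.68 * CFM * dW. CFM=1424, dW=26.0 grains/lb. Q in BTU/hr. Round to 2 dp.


Q = 0.68 * 1424 * 26.0 = 25176.32 BTU/hr

25176.32 BTU/hr


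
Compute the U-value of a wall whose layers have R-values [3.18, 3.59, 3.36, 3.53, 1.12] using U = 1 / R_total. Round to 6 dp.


R_total = 3.18 + 3.59 + 3.36 + 3.53 + 1.12 = 14.78
U = 1/14.78 = 0.067659

0.067659


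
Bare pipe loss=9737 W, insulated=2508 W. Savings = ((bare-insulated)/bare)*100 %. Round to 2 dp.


Savings = ((9737-2508)/9737)*100 = 74.24 %

74.24 %


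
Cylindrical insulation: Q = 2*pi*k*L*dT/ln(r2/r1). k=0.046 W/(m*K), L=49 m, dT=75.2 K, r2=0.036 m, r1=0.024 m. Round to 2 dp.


Q = 2*pi*0.046*49*75.2/ln(0.036/0.024) = 2626.63 W

2626.63 W
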